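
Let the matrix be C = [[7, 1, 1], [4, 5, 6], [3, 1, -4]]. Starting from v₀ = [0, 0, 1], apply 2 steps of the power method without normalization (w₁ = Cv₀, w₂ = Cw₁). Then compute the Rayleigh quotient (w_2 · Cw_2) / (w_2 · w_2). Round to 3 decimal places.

w1 = Cv₀ = (1, 6, -4)
w2 = Cw1 = (9, 10, 25)
Cw2 = (98, 236, -63)
w2·Cw2 = 9·98 + 10·236 + 25·(-63) = 1667; w2·w2 = 9·9 + 10·10 + 25·25 = 806
λ ≈ 1667/806 = 2.068

2.068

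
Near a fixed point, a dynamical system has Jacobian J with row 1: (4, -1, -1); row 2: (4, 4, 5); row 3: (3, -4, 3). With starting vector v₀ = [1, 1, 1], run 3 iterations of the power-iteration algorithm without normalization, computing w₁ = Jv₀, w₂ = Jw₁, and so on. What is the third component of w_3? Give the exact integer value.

w1 = Jv₀ = (2, 13, 2)
w2 = Jw1 = (-7, 70, -40)
w3 = Jw2 = (-58, 52, -421)
The requested component of w3 is -421.

-421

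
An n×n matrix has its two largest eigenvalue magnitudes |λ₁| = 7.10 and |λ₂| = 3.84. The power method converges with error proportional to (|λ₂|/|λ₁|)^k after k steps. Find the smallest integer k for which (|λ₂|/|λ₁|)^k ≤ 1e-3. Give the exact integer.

|λ₂/λ₁| = 3.84/7.10 = 0.54085
Need k ≥ ln(1e-3) / ln(0.54085) = -6.9078 / -0.6146 ≈ 11.239
Smallest integer k satisfying the bound: 12

12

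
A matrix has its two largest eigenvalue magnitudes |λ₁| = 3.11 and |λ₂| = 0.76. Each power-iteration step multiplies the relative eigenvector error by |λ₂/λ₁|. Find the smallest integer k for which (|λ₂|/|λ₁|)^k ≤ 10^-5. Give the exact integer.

|λ₂/λ₁| = 0.76/3.11 = 0.24437
Need k ≥ ln(10^-5) / ln(0.24437) = -11.5129 / -1.4091 ≈ 8.171
Smallest integer k satisfying the bound: 9

9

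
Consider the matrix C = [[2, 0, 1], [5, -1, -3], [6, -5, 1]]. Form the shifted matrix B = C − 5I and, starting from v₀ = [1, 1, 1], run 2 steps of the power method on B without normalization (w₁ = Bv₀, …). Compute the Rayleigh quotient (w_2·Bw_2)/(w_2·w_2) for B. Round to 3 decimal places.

μ ≈ -8.226

B = C − 5I has rows (-3, 0, 1); (5, -6, -3); (6, -5, -4)
w1 = Bv₀ = (-2, -4, -3)
w2 = Bw1 = (3, 23, 20)
Bw2 = (11, -183, -177)
w2·Bw2 = -7716; w2·w2 = 938; μ ≈ -7716/938 = -8.226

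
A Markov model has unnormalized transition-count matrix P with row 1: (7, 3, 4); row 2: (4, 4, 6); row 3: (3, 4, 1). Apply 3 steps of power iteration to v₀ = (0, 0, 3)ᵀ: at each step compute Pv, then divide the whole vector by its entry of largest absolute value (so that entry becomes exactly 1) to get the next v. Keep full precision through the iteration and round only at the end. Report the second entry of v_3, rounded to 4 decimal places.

0.9528

Pv0 = (12.00000, 18.00000, 3.00000); divide by 18.00000 → v1 = (0.66667, 1.00000, 0.16667)
Pv1 = (8.33333, 7.66667, 6.16667); divide by 8.33333 → v2 = (1.00000, 0.92000, 0.74000)
Pv2 = (12.72000, 12.12000, 7.42000); divide by 12.72000 → v3 = (1.00000, 0.95283, 0.58333)
Requested entry of v3: 1818/1908 = 0.9528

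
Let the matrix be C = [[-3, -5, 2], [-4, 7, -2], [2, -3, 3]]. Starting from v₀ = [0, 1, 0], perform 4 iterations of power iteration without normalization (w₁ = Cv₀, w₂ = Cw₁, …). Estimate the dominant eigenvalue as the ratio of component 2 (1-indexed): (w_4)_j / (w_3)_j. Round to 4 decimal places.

w1 = Cv₀ = (-5, 7, -3)
w2 = Cw1 = (-26, 75, -40)
w3 = Cw2 = (-377, 709, -397)
w4 = Cw3 = (-3208, 7265, -4072)
Ratio at component: 7265 / 709 = 10.2468

λ ≈ 10.2468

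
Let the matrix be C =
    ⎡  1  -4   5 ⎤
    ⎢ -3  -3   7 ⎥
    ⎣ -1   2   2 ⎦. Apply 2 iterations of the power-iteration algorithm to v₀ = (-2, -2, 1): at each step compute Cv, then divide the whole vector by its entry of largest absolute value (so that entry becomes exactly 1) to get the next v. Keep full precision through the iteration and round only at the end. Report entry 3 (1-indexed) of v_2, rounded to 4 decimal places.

Cv0 = (11.00000, 19.00000, 0.00000); divide by 19.00000 → v1 = (0.57895, 1.00000, 0.00000)
Cv1 = (-3.42105, -4.73684, 1.42105); divide by -4.73684 → v2 = (0.72222, 1.00000, -0.30000)
Requested entry of v2: 27/-90 = -0.3000

-0.3000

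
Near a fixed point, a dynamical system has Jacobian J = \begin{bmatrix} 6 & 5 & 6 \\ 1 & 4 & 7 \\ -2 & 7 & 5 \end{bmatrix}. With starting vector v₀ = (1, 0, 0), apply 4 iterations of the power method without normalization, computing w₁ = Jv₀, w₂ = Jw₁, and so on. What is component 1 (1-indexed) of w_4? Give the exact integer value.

-1042

w1 = Jv₀ = (6, 1, -2)
w2 = Jw1 = (29, -4, -15)
w3 = Jw2 = (64, -92, -161)
w4 = Jw3 = (-1042, -1431, -1577)
The requested component of w4 is -1042.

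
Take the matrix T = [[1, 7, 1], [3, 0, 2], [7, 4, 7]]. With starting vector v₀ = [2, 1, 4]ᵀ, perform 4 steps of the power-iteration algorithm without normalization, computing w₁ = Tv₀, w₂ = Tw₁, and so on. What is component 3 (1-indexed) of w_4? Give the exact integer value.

w1 = Tv₀ = (1·2 + 7·1 + 1·4; 3·2 + 0·1 + 2·4; 7·2 + 4·1 + 7·4) = (13, 14, 46)
w2 = Tw1 = (1·13 + 7·14 + 1·46; 3·13 + 0·14 + 2·46; 7·13 + 4·14 + 7·46) = (157, 131, 469)
w3 = Tw2 = (1543, 1409, 4906)
w4 = Tw3 = (16312, 14441, 50779)
The requested component of w4 is 50779.

50779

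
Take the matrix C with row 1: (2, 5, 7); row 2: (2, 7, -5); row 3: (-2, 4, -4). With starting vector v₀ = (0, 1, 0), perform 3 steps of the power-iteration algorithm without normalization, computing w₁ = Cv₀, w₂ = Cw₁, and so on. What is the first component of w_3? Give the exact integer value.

355

w1 = Cv₀ = (2·0 + 5·1 + 7·0; 2·0 + 7·1 + (-5)·0; (-2)·0 + 4·1 + (-4)·0) = (5, 7, 4)
w2 = Cw1 = (2·5 + 5·7 + 7·4; 2·5 + 7·7 + (-5)·4; (-2)·5 + 4·7 + (-4)·4) = (73, 39, 2)
w3 = Cw2 = (355, 409, 2)
The requested component of w3 is 355.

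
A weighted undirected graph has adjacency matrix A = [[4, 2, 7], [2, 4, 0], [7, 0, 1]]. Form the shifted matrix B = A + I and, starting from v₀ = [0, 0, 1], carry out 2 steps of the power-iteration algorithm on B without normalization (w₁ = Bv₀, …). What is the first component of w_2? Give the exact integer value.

49

B = A + I has rows (5, 2, 7); (2, 5, 0); (7, 0, 2)
w1 = Bv₀ = (5·0 + 2·0 + 7·1; 2·0 + 5·0 + 0·1; 7·0 + 0·0 + 2·1) = (7, 0, 2)
w2 = Bw1 = (5·7 + 2·0 + 7·2; 2·7 + 5·0 + 0·2; 7·7 + 0·0 + 2·2) = (49, 14, 53)
Requested component of w2: 49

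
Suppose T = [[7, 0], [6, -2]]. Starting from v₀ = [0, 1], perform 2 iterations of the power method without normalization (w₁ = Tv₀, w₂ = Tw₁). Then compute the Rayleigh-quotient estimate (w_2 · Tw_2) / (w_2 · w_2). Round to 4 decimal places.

w1 = Tv₀ = (7·0 + 0·1; 6·0 + (-2)·1) = (0, -2)
w2 = Tw1 = (7·0 + 0·(-2); 6·0 + (-2)·(-2)) = (0, 4)
Tw2 = (0, -8)
w2·Tw2 = 0·0 + 4·(-8) = -32; w2·w2 = 0·0 + 4·4 = 16
λ ≈ -32/16 = -2.0000

λ ≈ -2.0000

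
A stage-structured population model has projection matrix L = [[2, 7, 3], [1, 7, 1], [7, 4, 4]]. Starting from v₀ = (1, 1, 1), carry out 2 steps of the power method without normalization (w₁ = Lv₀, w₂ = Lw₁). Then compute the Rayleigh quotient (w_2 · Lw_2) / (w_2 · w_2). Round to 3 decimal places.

w1 = Lv₀ = (2·1 + 7·1 + 3·1; 1·1 + 7·1 + 1·1; 7·1 + 4·1 + 4·1) = (12, 9, 15)
w2 = Lw1 = (2·12 + 7·9 + 3·15; 1·12 + 7·9 + 1·15; 7·12 + 4·9 + 4·15) = (132, 90, 180)
Lw2 = (1434, 942, 2004)
w2·Lw2 = 132·1434 + 90·942 + 180·2004 = 634788; w2·w2 = 132·132 + 90·90 + 180·180 = 57924
λ ≈ 634788/57924 = 10.959

10.959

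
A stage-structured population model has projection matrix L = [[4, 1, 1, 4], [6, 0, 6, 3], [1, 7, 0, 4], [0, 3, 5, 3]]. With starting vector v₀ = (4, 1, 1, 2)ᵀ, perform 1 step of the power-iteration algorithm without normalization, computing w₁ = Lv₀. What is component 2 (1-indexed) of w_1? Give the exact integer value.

36

w1 = Lv₀ = (26, 36, 19, 14)
The requested component of w1 is 36.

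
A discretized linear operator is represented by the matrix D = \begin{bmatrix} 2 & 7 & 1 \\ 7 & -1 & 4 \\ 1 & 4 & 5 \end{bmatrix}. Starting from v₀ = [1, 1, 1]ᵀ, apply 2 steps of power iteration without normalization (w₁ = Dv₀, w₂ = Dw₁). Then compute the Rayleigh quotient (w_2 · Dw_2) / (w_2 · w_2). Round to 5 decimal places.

w1 = Dv₀ = (2·1 + 7·1 + 1·1; 7·1 + (-1)·1 + 4·1; 1·1 + 4·1 + 5·1) = (10, 10, 10)
w2 = Dw1 = (2·10 + 7·10 + 1·10; 7·10 + (-1)·10 + 4·10; 1·10 + 4·10 + 5·10) = (100, 100, 100)
Dw2 = (1000, 1000, 1000)
w2·Dw2 = 100·1000 + 100·1000 + 100·1000 = 300000; w2·w2 = 100·100 + 100·100 + 100·100 = 30000
λ ≈ 300000/30000 = 10.00000

10.00000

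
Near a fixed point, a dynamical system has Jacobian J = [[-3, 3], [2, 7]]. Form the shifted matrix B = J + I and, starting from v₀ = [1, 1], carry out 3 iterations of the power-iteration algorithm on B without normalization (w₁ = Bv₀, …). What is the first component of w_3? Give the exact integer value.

B = J + I has rows (-2, 3); (2, 8)
w1 = Bv₀ = (1, 10)
w2 = Bw1 = (28, 82)
w3 = Bw2 = (190, 712)
Requested component of w3: 190

190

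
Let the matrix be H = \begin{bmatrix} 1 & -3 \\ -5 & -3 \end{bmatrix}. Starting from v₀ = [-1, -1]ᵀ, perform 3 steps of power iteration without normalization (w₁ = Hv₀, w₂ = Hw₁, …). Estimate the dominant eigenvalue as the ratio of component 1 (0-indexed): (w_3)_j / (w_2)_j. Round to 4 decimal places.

w1 = Hv₀ = (1·(-1) + (-3)·(-1); (-5)·(-1) + (-3)·(-1)) = (2, 8)
w2 = Hw1 = (1·2 + (-3)·8; (-5)·2 + (-3)·8) = (-22, -34)
w3 = Hw2 = (80, 212)
Ratio at component: 212 / -34 = -6.2353

-6.2353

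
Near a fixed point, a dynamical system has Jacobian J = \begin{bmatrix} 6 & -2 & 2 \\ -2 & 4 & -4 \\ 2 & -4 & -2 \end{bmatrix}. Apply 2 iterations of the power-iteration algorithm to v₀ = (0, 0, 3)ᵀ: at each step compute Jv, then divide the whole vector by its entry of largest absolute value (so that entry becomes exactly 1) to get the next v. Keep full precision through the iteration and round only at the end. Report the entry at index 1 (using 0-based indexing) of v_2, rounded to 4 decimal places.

Jv0 = (6.00000, -12.00000, -6.00000); divide by -12.00000 → v1 = (-0.50000, 1.00000, 0.50000)
Jv1 = (-4.00000, 3.00000, -6.00000); divide by -6.00000 → v2 = (0.66667, -0.50000, 1.00000)
Requested entry of v2: -36/72 = -0.5000

-0.5000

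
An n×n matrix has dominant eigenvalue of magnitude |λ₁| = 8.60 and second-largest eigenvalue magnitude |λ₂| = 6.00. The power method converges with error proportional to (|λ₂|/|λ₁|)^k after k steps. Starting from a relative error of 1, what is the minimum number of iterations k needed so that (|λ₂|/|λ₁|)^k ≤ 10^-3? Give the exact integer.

|λ₂/λ₁| = 6.00/8.60 = 0.69767
Need k ≥ ln(10^-3) / ln(0.69767) = -6.9078 / -0.3600 ≈ 19.188
Smallest integer k satisfying the bound: 20

20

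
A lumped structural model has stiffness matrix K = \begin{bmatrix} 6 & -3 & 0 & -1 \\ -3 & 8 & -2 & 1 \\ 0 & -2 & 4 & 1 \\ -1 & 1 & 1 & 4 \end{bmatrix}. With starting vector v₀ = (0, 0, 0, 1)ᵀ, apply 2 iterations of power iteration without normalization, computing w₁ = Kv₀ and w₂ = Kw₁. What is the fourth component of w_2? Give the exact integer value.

19

w1 = Kv₀ = (-1, 1, 1, 4)
w2 = Kw1 = (-13, 13, 6, 19)
The requested component of w2 is 19.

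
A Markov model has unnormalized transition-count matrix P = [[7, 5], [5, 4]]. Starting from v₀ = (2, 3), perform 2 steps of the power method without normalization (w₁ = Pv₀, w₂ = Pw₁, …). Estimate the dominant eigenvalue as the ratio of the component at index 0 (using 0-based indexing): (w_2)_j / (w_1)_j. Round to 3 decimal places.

λ ≈ 10.793

w1 = Pv₀ = (7·2 + 5·3; 5·2 + 4·3) = (29, 22)
w2 = Pw1 = (7·29 + 5·22; 5·29 + 4·22) = (313, 233)
Ratio at component: 313 / 29 = 10.793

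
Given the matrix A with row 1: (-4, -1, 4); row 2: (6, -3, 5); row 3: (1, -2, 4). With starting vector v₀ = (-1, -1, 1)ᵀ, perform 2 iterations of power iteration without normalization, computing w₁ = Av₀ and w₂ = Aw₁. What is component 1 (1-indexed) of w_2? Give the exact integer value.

w1 = Av₀ = ((-4)·(-1) + (-1)·(-1) + 4·1; 6·(-1) + (-3)·(-1) + 5·1; 1·(-1) + (-2)·(-1) + 4·1) = (9, 2, 5)
w2 = Aw1 = ((-4)·9 + (-1)·2 + 4·5; 6·9 + (-3)·2 + 5·5; 1·9 + (-2)·2 + 4·5) = (-18, 73, 25)
The requested component of w2 is -18.

-18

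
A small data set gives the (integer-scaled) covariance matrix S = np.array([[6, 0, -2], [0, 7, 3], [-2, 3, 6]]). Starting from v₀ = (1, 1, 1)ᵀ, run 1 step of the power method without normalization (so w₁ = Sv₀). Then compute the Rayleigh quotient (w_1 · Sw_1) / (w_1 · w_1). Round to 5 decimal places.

8.47273

w1 = Sv₀ = (6·1 + 0·1 + (-2)·1; 0·1 + 7·1 + 3·1; (-2)·1 + 3·1 + 6·1) = (4, 10, 7)
Sw1 = (10, 91, 64)
w1·Sw1 = 4·10 + 10·91 + 7·64 = 1398; w1·w1 = 4·4 + 10·10 + 7·7 = 165
λ ≈ 1398/165 = 8.47273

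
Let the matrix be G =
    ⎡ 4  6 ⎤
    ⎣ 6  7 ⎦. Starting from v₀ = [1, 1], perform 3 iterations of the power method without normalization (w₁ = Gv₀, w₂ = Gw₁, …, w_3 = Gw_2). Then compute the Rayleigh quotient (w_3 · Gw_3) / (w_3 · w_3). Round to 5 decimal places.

11.68466

w1 = Gv₀ = (4·1 + 6·1; 6·1 + 7·1) = (10, 13)
w2 = Gw1 = (4·10 + 6·13; 6·10 + 7·13) = (118, 151)
w3 = Gw2 = (1378, 1765)
Gw3 = (16102, 20623)
w3·Gw3 = 1378·16102 + 1765·20623 = 58588151; w3·w3 = 1378·1378 + 1765·1765 = 5014109
λ ≈ 58588151/5014109 = 11.68466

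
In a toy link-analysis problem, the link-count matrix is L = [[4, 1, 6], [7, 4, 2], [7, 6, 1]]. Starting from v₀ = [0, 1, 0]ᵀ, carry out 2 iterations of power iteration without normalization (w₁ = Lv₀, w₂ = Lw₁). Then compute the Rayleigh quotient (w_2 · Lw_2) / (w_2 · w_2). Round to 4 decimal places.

w1 = Lv₀ = (1, 4, 6)
w2 = Lw1 = (44, 35, 37)
Lw2 = (433, 522, 555)
w2·Lw2 = 44·433 + 35·522 + 37·555 = 57857; w2·w2 = 44·44 + 35·35 + 37·37 = 4530
λ ≈ 57857/4530 = 12.7720

12.7720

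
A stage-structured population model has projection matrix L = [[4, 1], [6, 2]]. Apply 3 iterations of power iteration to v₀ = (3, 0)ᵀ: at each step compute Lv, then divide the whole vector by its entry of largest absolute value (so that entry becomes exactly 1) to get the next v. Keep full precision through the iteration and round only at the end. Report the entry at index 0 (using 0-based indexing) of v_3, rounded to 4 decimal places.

0.6078

Lv0 = (12.00000, 18.00000); divide by 18.00000 → v1 = (0.66667, 1.00000)
Lv1 = (3.66667, 6.00000); divide by 6.00000 → v2 = (0.61111, 1.00000)
Lv2 = (3.44444, 5.66667); divide by 5.66667 → v3 = (0.60784, 1.00000)
Requested entry of v3: 372/612 = 0.6078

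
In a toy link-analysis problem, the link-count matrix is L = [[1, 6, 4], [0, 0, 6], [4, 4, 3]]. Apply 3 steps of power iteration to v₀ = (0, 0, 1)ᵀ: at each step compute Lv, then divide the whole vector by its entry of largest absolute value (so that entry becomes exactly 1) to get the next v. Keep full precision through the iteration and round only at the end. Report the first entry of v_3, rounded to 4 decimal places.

0.8337

Lv0 = (4.00000, 6.00000, 3.00000); divide by 6.00000 → v1 = (0.66667, 1.00000, 0.50000)
Lv1 = (8.66667, 3.00000, 8.16667); divide by 8.66667 → v2 = (1.00000, 0.34615, 0.94231)
Lv2 = (6.84615, 5.65385, 8.21154); divide by 8.21154 → v3 = (0.83372, 0.68852, 1.00000)
Requested entry of v3: 356/427 = 0.8337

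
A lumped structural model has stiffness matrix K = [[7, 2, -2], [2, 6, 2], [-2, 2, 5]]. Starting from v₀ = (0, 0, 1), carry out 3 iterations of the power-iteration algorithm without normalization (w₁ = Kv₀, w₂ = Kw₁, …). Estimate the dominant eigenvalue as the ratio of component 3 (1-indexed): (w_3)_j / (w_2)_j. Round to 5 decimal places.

w1 = Kv₀ = (-2, 2, 5)
w2 = Kw1 = (-20, 18, 33)
w3 = Kw2 = (-170, 134, 241)
Ratio at component: 241 / 33 = 7.30303

λ ≈ 7.30303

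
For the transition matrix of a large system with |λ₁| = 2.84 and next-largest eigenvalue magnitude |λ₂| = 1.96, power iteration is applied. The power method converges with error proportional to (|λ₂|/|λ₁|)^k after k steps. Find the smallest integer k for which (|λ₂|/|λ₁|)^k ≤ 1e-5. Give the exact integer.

|λ₂/λ₁| = 1.96/2.84 = 0.69014
Need k ≥ ln(1e-5) / ln(0.69014) = -11.5129 / -0.3709 ≈ 31.044
Smallest integer k satisfying the bound: 32

32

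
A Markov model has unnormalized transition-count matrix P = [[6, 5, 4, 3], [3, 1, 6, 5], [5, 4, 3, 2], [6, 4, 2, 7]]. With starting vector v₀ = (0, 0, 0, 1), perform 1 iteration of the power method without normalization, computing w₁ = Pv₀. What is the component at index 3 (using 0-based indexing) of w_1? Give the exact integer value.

w1 = Pv₀ = (6·0 + 5·0 + 4·0 + 3·1; 3·0 + 1·0 + 6·0 + 5·1; 5·0 + 4·0 + 3·0 + 2·1; 6·0 + 4·0 + 2·0 + 7·1) = (3, 5, 2, 7)
The requested component of w1 is 7.

7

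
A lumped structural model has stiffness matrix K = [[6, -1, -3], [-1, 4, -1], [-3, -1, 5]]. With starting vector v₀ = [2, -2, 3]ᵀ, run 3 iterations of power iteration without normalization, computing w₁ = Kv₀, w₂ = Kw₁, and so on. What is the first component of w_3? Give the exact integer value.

-31

w1 = Kv₀ = (5, -13, 11)
w2 = Kw1 = (10, -68, 53)
w3 = Kw2 = (-31, -335, 303)
The requested component of w3 is -31.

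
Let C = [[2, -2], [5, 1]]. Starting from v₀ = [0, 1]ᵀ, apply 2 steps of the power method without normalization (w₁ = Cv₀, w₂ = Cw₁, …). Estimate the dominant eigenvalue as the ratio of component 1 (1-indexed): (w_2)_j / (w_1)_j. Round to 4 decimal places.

w1 = Cv₀ = (2·0 + (-2)·1; 5·0 + 1·1) = (-2, 1)
w2 = Cw1 = (2·(-2) + (-2)·1; 5·(-2) + 1·1) = (-6, -9)
Ratio at component: -6 / -2 = 3.0000

3.0000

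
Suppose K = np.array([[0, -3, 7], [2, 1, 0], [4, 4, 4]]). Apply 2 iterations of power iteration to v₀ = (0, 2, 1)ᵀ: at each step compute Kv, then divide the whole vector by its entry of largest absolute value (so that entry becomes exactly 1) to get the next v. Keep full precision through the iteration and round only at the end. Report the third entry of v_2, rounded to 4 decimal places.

0.7692

Kv0 = (1.00000, 2.00000, 12.00000); divide by 12.00000 → v1 = (0.08333, 0.16667, 1.00000)
Kv1 = (6.50000, 0.33333, 5.00000); divide by 6.50000 → v2 = (1.00000, 0.05128, 0.76923)
Requested entry of v2: 60/78 = 0.7692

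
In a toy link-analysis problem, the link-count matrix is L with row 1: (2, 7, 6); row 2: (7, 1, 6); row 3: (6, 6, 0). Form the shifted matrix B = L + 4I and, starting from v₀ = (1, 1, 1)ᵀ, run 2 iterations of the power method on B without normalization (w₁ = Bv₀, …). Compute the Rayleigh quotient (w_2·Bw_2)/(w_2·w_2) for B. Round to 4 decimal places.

17.7495

B = L + 4I has rows (6, 7, 6); (7, 5, 6); (6, 6, 4)
w1 = Bv₀ = (6·1 + 7·1 + 6·1; 7·1 + 5·1 + 6·1; 6·1 + 6·1 + 4·1) = (19, 18, 16)
w2 = Bw1 = (6·19 + 7·18 + 6·16; 7·19 + 5·18 + 6·16; 6·19 + 6·18 + 4·16) = (336, 319, 286)
Bw2 = (5965, 5663, 5074)
w2·Bw2 = 5261901; w2·w2 = 296453; μ ≈ 5261901/296453 = 17.7495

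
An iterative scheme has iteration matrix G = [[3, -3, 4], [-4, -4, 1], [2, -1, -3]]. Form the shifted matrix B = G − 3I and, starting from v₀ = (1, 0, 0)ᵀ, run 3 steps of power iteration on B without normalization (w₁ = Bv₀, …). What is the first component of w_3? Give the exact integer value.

-122

B = G − 3I has rows (0, -3, 4); (-4, -7, 1); (2, -1, -6)
w1 = Bv₀ = (0, -4, 2)
w2 = Bw1 = (20, 30, -8)
w3 = Bw2 = (-122, -298, 58)
Requested component of w3: -122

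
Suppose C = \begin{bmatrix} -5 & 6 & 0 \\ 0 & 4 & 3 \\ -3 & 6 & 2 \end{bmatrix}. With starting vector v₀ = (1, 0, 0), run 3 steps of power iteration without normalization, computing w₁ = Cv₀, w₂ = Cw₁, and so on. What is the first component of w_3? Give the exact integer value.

-179

w1 = Cv₀ = (-5, 0, -3)
w2 = Cw1 = (25, -9, 9)
w3 = Cw2 = (-179, -9, -111)
The requested component of w3 is -179.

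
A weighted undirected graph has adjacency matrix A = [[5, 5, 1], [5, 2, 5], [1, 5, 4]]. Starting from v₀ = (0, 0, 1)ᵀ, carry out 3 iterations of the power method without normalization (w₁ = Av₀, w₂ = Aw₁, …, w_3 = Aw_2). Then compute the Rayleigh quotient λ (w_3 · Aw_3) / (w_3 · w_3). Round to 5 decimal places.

11.02787

w1 = Av₀ = (1, 5, 4)
w2 = Aw1 = (34, 35, 42)
w3 = Aw2 = (387, 450, 377)
Aw3 = (4562, 4720, 4145)
w3·Aw3 = 387·4562 + 450·4720 + 377·4145 = 5452159; w3·w3 = 387·387 + 450·450 + 377·377 = 494398
λ ≈ 5452159/494398 = 11.02787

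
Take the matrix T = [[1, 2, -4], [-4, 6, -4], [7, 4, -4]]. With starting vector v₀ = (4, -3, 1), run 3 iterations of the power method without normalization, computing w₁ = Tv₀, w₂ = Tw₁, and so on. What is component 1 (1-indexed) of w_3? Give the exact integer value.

334

w1 = Tv₀ = (-6, -38, 12)
w2 = Tw1 = (-130, -252, -242)
w3 = Tw2 = (334, -24, -950)
The requested component of w3 is 334.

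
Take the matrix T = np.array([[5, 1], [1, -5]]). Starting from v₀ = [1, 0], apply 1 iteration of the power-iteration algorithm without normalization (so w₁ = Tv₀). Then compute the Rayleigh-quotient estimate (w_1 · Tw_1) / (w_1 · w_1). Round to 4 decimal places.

w1 = Tv₀ = (5, 1)
Tw1 = (26, 0)
w1·Tw1 = 5·26 + 1·0 = 130; w1·w1 = 5·5 + 1·1 = 26
λ ≈ 130/26 = 5.0000

5.0000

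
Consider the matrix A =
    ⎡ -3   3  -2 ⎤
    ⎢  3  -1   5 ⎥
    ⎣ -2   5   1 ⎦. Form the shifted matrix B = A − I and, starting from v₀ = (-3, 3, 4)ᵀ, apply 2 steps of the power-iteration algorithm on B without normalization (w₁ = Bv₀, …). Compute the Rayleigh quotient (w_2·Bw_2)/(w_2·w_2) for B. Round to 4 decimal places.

-5.2090

B = A − I has rows (-4, 3, -2); (3, -2, 5); (-2, 5, 0)
w1 = Bv₀ = ((-4)·(-3) + 3·3 + (-2)·4; 3·(-3) + (-2)·3 + 5·4; (-2)·(-3) + 5·3 + 0·4) = (13, 5, 21)
w2 = Bw1 = ((-4)·13 + 3·5 + (-2)·21; 3·13 + (-2)·5 + 5·21; (-2)·13 + 5·5 + 0·21) = (-79, 134, -1)
Bw2 = (720, -510, 828)
w2·Bw2 = -126048; w2·w2 = 24198; μ ≈ -126048/24198 = -5.2090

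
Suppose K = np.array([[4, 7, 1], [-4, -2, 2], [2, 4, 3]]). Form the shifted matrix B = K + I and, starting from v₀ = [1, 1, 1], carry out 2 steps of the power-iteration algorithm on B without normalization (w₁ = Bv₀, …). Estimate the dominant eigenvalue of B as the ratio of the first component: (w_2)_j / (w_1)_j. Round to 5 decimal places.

4.15385

B = K + I has rows (5, 7, 1); (-4, -1, 2); (2, 4, 4)
w1 = Bv₀ = (13, -3, 10)
w2 = Bw1 = (54, -29, 54)
Ratio: 54/13 = 4.15385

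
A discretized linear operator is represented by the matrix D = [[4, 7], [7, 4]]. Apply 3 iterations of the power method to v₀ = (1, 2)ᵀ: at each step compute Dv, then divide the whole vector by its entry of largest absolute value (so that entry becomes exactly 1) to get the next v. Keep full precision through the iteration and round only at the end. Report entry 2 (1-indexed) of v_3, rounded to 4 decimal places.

0.9866

Dv0 = (18.00000, 15.00000); divide by 18.00000 → v1 = (1.00000, 0.83333)
Dv1 = (9.83333, 10.33333); divide by 10.33333 → v2 = (0.95161, 1.00000)
Dv2 = (10.80645, 10.66129); divide by 10.80645 → v3 = (1.00000, 0.98657)
Requested entry of v3: 1983/2010 = 0.9866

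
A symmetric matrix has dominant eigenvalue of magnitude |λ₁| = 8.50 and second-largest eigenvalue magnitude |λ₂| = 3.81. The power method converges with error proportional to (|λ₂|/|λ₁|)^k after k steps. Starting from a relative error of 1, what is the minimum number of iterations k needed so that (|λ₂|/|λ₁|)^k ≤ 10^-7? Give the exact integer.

|λ₂/λ₁| = 3.81/8.50 = 0.44824
Need k ≥ ln(10^-7) / ln(0.44824) = -16.1181 / -0.8024 ≈ 20.086
Smallest integer k satisfying the bound: 21

21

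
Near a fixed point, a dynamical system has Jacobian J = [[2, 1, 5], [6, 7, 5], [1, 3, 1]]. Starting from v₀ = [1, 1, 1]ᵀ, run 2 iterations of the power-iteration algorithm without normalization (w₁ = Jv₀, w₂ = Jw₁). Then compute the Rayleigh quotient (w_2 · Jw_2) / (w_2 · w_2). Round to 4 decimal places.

w1 = Jv₀ = (8, 18, 5)
w2 = Jw1 = (59, 199, 67)
Jw2 = (652, 2082, 723)
w2·Jw2 = 59·652 + 199·2082 + 67·723 = 501227; w2·w2 = 59·59 + 199·199 + 67·67 = 47571
λ ≈ 501227/47571 = 10.5364

λ ≈ 10.5364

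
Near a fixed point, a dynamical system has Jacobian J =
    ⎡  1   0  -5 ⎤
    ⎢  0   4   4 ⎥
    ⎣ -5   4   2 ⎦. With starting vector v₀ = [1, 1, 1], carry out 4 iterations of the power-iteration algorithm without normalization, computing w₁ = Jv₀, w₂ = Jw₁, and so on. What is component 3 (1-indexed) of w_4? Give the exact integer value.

w1 = Jv₀ = (-4, 8, 1)
w2 = Jw1 = (-9, 36, 54)
w3 = Jw2 = (-279, 360, 297)
w4 = Jw3 = (-1764, 2628, 3429)
The requested component of w4 is 3429.

3429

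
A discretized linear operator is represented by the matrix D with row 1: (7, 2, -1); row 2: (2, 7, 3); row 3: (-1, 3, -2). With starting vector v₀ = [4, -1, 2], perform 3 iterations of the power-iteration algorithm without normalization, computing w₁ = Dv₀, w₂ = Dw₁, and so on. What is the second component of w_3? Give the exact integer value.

w1 = Dv₀ = (24, 7, -11)
w2 = Dw1 = (193, 64, 19)
w3 = Dw2 = (1460, 891, -39)
The requested component of w3 is 891.

891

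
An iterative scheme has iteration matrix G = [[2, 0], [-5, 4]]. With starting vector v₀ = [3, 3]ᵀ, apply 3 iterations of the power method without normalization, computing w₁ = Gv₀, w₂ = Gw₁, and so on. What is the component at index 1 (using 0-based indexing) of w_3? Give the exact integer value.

-228

w1 = Gv₀ = (2·3 + 0·3; (-5)·3 + 4·3) = (6, -3)
w2 = Gw1 = (2·6 + 0·(-3); (-5)·6 + 4·(-3)) = (12, -42)
w3 = Gw2 = (24, -228)
The requested component of w3 is -228.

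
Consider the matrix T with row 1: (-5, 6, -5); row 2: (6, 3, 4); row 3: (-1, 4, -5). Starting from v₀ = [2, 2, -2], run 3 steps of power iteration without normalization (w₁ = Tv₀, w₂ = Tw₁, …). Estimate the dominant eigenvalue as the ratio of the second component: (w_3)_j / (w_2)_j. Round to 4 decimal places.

λ ≈ -1.1446

w1 = Tv₀ = ((-5)·2 + 6·2 + (-5)·(-2); 6·2 + 3·2 + 4·(-2); (-1)·2 + 4·2 + (-5)·(-2)) = (12, 10, 16)
w2 = Tw1 = ((-5)·12 + 6·10 + (-5)·16; 6·12 + 3·10 + 4·16; (-1)·12 + 4·10 + (-5)·16) = (-80, 166, -52)
w3 = Tw2 = (1656, -190, 1004)
Ratio at component: -190 / 166 = -1.1446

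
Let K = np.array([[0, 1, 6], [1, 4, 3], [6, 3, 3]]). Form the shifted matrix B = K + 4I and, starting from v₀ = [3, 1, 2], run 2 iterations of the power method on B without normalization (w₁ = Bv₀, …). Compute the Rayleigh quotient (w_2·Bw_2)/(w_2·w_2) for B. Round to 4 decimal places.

B = K + 4I has rows (4, 1, 6); (1, 8, 3); (6, 3, 7)
w1 = Bv₀ = (4·3 + 1·1 + 6·2; 1·3 + 8·1 + 3·2; 6·3 + 3·1 + 7·2) = (25, 17, 35)
w2 = Bw1 = (4·25 + 1·17 + 6·35; 1·25 + 8·17 + 3·35; 6·25 + 3·17 + 7·35) = (327, 266, 446)
Bw2 = (4250, 3793, 5882)
w2·Bw2 = 5022060; w2·w2 = 376601; μ ≈ 5022060/376601 = 13.3352

μ ≈ 13.3352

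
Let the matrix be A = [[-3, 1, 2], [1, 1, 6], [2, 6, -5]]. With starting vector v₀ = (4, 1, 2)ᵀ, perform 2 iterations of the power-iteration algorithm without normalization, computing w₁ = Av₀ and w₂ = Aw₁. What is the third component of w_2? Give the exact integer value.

w1 = Av₀ = (-7, 17, 4)
w2 = Aw1 = (46, 34, 68)
The requested component of w2 is 68.

68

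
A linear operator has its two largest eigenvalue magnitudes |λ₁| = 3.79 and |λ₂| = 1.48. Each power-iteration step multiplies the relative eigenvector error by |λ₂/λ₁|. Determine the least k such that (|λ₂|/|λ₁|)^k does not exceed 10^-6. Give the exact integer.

15

|λ₂/λ₁| = 1.48/3.79 = 0.39050
Need k ≥ ln(10^-6) / ln(0.39050) = -13.8155 / -0.9403 ≈ 14.692
Smallest integer k satisfying the bound: 15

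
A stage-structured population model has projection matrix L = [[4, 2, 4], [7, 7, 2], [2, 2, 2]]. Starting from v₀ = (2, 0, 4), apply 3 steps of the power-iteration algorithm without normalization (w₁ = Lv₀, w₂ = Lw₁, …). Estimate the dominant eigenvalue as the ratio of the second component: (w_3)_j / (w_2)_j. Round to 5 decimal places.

w1 = Lv₀ = (4·2 + 2·0 + 4·4; 7·2 + 7·0 + 2·4; 2·2 + 2·0 + 2·4) = (24, 22, 12)
w2 = Lw1 = (4·24 + 2·22 + 4·12; 7·24 + 7·22 + 2·12; 2·24 + 2·22 + 2·12) = (188, 346, 116)
w3 = Lw2 = (1908, 3970, 1300)
Ratio at component: 3970 / 346 = 11.47399

λ ≈ 11.47399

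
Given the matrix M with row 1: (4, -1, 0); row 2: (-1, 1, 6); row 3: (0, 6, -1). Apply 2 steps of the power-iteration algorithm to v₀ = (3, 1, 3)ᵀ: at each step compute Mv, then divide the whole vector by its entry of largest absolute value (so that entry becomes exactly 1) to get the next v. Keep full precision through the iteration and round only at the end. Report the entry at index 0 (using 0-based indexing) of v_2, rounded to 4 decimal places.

Mv0 = (11.00000, 16.00000, 3.00000); divide by 16.00000 → v1 = (0.68750, 1.00000, 0.18750)
Mv1 = (1.75000, 1.43750, 5.81250); divide by 5.81250 → v2 = (0.30108, 0.24731, 1.00000)
Requested entry of v2: 28/93 = 0.3011

0.3011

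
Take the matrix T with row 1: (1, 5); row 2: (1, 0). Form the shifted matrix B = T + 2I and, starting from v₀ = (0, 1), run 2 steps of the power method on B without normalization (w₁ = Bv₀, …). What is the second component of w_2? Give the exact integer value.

9

B = T + 2I has rows (3, 5); (1, 2)
w1 = Bv₀ = (5, 2)
w2 = Bw1 = (25, 9)
Requested component of w2: 9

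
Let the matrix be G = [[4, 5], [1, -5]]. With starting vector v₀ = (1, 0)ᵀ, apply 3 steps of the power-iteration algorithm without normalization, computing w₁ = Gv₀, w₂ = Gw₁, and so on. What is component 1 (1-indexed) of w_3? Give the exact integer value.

79

w1 = Gv₀ = (4, 1)
w2 = Gw1 = (21, -1)
w3 = Gw2 = (79, 26)
The requested component of w3 is 79.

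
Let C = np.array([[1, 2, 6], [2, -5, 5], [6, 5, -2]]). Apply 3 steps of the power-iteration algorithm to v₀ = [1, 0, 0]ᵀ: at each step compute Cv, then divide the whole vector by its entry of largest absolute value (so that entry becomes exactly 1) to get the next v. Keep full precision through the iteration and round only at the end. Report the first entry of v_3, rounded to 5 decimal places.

Cv0 = (1.000000, 2.000000, 6.000000); divide by 6.000000 → v1 = (0.166667, 0.333333, 1.000000)
Cv1 = (6.833333, 3.666667, 0.666667); divide by 6.833333 → v2 = (1.000000, 0.536585, 0.097561)
Cv2 = (2.658537, -0.195122, 8.487805); divide by 8.487805 → v3 = (0.313218, -0.022989, 1.000000)
Requested entry of v3: 109/348 = 0.31322

0.31322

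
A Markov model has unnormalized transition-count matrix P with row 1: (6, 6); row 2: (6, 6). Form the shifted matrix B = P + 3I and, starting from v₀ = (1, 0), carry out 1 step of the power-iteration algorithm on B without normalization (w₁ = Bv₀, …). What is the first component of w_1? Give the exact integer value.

9

B = P + 3I has rows (9, 6); (6, 9)
w1 = Bv₀ = (9·1 + 6·0; 6·1 + 9·0) = (9, 6)
Requested component of w1: 9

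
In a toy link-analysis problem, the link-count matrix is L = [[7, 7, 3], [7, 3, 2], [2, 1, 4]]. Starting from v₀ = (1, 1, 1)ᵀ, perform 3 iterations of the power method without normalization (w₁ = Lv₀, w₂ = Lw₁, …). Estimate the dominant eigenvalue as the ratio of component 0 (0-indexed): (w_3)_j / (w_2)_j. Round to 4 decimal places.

13.2723

w1 = Lv₀ = (17, 12, 7)
w2 = Lw1 = (224, 169, 74)
w3 = Lw2 = (2973, 2223, 913)
Ratio at component: 2973 / 224 = 13.2723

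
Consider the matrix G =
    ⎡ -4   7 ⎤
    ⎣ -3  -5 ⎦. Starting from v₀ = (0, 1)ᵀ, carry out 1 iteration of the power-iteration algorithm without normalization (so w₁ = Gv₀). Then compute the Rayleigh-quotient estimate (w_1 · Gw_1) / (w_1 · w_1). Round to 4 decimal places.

λ ≈ -6.2297

w1 = Gv₀ = ((-4)·0 + 7·1; (-3)·0 + (-5)·1) = (7, -5)
Gw1 = (-63, 4)
w1·Gw1 = 7·(-63) + (-5)·4 = -461; w1·w1 = 7·7 + (-5)·(-5) = 74
λ ≈ -461/74 = -6.2297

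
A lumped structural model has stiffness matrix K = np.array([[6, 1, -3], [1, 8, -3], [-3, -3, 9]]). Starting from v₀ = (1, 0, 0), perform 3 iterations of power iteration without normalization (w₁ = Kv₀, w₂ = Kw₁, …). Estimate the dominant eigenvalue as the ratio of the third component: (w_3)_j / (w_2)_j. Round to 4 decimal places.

λ ≈ 13.3125

w1 = Kv₀ = (6·1 + 1·0 + (-3)·0; 1·1 + 8·0 + (-3)·0; (-3)·1 + (-3)·0 + 9·0) = (6, 1, -3)
w2 = Kw1 = (6·6 + 1·1 + (-3)·(-3); 1·6 + 8·1 + (-3)·(-3); (-3)·6 + (-3)·1 + 9·(-3)) = (46, 23, -48)
w3 = Kw2 = (443, 374, -639)
Ratio at component: -639 / -48 = 13.3125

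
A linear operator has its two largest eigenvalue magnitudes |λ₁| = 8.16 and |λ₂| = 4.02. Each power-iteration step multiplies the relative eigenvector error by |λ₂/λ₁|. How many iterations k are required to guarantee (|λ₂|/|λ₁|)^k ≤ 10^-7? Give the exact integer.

|λ₂/λ₁| = 4.02/8.16 = 0.49265
Need k ≥ ln(10^-7) / ln(0.49265) = -16.1181 / -0.7080 ≈ 22.767
Smallest integer k satisfying the bound: 23

23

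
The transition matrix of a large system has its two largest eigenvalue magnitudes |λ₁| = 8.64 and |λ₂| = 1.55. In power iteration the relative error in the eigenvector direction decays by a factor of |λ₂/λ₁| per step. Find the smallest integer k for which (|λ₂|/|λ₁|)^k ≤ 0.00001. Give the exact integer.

7

|λ₂/λ₁| = 1.55/8.64 = 0.17940
Need k ≥ ln(0.00001) / ln(0.17940) = -11.5129 / -1.7181 ≈ 6.701
Smallest integer k satisfying the bound: 7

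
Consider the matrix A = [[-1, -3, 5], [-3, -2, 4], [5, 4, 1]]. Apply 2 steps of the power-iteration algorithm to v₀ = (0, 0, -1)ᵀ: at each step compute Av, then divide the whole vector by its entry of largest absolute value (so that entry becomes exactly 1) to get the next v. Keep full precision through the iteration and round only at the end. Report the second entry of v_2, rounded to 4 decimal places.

-0.4524

Av0 = (-5.00000, -4.00000, -1.00000); divide by -5.00000 → v1 = (1.00000, 0.80000, 0.20000)
Av1 = (-2.40000, -3.80000, 8.40000); divide by 8.40000 → v2 = (-0.28571, -0.45238, 1.00000)
Requested entry of v2: 19/-42 = -0.4524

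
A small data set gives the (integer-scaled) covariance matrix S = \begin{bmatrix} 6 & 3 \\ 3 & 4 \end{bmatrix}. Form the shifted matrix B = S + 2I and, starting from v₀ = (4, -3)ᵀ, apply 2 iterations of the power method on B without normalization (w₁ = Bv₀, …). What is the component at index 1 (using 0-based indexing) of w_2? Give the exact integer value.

B = S + 2I has rows (8, 3); (3, 6)
w1 = Bv₀ = (8·4 + 3·(-3); 3·4 + 6·(-3)) = (23, -6)
w2 = Bw1 = (8·23 + 3·(-6); 3·23 + 6·(-6)) = (166, 33)
Requested component of w2: 33

33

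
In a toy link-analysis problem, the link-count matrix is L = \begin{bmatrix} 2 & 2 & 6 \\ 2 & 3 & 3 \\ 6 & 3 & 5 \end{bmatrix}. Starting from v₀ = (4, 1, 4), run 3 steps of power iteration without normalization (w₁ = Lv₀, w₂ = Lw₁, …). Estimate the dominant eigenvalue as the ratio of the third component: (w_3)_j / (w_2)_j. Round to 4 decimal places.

w1 = Lv₀ = (2·4 + 2·1 + 6·4; 2·4 + 3·1 + 3·4; 6·4 + 3·1 + 5·4) = (34, 23, 47)
w2 = Lw1 = (2·34 + 2·23 + 6·47; 2·34 + 3·23 + 3·47; 6·34 + 3·23 + 5·47) = (396, 278, 508)
w3 = Lw2 = (4396, 3150, 5750)
Ratio at component: 5750 / 508 = 11.3189

λ ≈ 11.3189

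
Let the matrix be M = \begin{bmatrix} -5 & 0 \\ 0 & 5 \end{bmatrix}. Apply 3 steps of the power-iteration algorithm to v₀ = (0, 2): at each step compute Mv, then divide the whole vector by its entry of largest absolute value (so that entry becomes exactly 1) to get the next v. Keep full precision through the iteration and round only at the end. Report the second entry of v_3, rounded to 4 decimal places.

1.0000

Mv0 = (0.00000, 10.00000); divide by 10.00000 → v1 = (0.00000, 1.00000)
Mv1 = (0.00000, 5.00000); divide by 5.00000 → v2 = (0.00000, 1.00000)
Mv2 = (0.00000, 5.00000); divide by 5.00000 → v3 = (0.00000, 1.00000)
Requested entry of v3: 250/250 = 1.0000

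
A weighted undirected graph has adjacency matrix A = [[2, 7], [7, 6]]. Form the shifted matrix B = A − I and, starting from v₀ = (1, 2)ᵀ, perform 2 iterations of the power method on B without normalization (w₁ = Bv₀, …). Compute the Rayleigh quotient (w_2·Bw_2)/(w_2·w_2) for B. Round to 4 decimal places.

B = A − I has rows (1, 7); (7, 5)
w1 = Bv₀ = (15, 17)
w2 = Bw1 = (134, 190)
Bw2 = (1464, 1888)
w2·Bw2 = 554896; w2·w2 = 54056; μ ≈ 554896/54056 = 10.2652

10.2652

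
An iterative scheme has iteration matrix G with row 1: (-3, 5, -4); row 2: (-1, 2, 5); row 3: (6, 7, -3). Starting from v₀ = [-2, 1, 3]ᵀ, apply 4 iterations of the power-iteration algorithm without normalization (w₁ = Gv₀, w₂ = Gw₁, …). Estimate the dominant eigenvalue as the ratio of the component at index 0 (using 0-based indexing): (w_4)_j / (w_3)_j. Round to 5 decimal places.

w1 = Gv₀ = ((-3)·(-2) + 5·1 + (-4)·3; (-1)·(-2) + 2·1 + 5·3; 6·(-2) + 7·1 + (-3)·3) = (-1, 19, -14)
w2 = Gw1 = ((-3)·(-1) + 5·19 + (-4)·(-14); (-1)·(-1) + 2·19 + 5·(-14); 6·(-1) + 7·19 + (-3)·(-14)) = (154, -31, 169)
w3 = Gw2 = (-1293, 629, 200)
w4 = Gw3 = (6224, 3551, -3955)
Ratio at component: 6224 / -1293 = -4.81361

-4.81361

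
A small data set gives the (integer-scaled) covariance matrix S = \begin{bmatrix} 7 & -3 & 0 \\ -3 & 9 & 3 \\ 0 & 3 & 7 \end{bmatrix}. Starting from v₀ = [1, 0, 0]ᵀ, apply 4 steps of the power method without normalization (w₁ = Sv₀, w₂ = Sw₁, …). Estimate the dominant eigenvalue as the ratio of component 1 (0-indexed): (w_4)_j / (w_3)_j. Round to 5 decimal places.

w1 = Sv₀ = (7·1 + (-3)·0 + 0·0; (-3)·1 + 9·0 + 3·0; 0·1 + 3·0 + 7·0) = (7, -3, 0)
w2 = Sw1 = (7·7 + (-3)·(-3) + 0·0; (-3)·7 + 9·(-3) + 3·0; 0·7 + 3·(-3) + 7·0) = (58, -48, -9)
w3 = Sw2 = (550, -633, -207)
w4 = Sw3 = (5749, -7968, -3348)
Ratio at component: -7968 / -633 = 12.58768

12.58768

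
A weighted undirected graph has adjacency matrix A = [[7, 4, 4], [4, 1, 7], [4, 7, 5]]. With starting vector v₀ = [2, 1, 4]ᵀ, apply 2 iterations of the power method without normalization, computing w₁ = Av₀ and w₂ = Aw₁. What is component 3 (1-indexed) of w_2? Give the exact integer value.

w1 = Av₀ = (34, 37, 35)
w2 = Aw1 = (526, 418, 570)
The requested component of w2 is 570.

570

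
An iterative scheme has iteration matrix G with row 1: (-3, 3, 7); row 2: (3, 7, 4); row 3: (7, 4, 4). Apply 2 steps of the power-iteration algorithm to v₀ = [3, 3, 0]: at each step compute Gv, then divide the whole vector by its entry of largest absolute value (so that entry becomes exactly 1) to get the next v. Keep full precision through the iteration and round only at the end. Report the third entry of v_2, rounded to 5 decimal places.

Gv0 = (0.000000, 30.000000, 33.000000); divide by 33.000000 → v1 = (0.000000, 0.909091, 1.000000)
Gv1 = (9.727273, 10.363636, 7.636364); divide by 10.363636 → v2 = (0.938596, 1.000000, 0.736842)
Requested entry of v2: 252/342 = 0.73684

0.73684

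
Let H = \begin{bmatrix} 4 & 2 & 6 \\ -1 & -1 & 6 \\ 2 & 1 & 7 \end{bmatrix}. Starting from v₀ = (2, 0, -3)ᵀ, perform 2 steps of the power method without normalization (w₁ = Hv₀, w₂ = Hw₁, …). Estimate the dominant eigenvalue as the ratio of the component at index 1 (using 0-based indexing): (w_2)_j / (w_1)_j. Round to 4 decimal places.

λ ≈ 3.6000

w1 = Hv₀ = (4·2 + 2·0 + 6·(-3); (-1)·2 + (-1)·0 + 6·(-3); 2·2 + 1·0 + 7·(-3)) = (-10, -20, -17)
w2 = Hw1 = (4·(-10) + 2·(-20) + 6·(-17); (-1)·(-10) + (-1)·(-20) + 6·(-17); 2·(-10) + 1·(-20) + 7·(-17)) = (-182, -72, -159)
Ratio at component: -72 / -20 = 3.6000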